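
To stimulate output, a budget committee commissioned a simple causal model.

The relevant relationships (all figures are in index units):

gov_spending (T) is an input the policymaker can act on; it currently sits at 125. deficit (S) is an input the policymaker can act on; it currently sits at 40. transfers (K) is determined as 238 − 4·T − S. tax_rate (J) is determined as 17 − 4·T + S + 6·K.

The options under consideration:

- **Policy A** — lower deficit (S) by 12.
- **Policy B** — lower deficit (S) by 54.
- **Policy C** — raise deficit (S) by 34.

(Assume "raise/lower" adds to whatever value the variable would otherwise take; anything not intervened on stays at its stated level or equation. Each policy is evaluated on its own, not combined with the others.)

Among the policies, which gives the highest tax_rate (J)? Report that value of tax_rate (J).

Policy A (S − 12):
  T = 125
  S = 40 − 12 = 28
  K = 238 − 4·125 − 28 = -290
  J = 17 − 4·125 + 28 + 6·(-290) = -2195
Policy B (S − 54):
  T = 125
  S = 40 − 54 = -14
  K = 238 − 4·125 − (-14) = -248
  J = 17 − 4·125 + (-14) + 6·(-248) = -1985
Policy C (S + 34):
  T = 125
  S = 40 + 34 = 74
  K = 238 − 4·125 − 74 = -336
  J = 17 − 4·125 + 74 + 6·(-336) = -2425
Comparing — Policy A: J=-2195, Policy B: J=-1985, Policy C: J=-2425. Highest is -1985 (Policy B).

-1985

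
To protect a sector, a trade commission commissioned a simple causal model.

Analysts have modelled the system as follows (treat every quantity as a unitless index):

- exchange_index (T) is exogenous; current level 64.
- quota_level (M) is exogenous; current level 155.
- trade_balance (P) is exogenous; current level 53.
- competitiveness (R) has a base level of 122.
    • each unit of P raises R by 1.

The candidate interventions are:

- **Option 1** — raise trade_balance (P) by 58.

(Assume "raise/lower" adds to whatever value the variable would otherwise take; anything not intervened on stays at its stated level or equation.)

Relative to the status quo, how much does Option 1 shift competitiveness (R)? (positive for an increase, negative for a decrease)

Baseline:
  P = 53
  R = 122 + 53 = 175
Option 1 (P + 58):
  P = 53 + 58 = 111
  R = 122 + 111 = 233
Change in R: 233 − 175 = 58

58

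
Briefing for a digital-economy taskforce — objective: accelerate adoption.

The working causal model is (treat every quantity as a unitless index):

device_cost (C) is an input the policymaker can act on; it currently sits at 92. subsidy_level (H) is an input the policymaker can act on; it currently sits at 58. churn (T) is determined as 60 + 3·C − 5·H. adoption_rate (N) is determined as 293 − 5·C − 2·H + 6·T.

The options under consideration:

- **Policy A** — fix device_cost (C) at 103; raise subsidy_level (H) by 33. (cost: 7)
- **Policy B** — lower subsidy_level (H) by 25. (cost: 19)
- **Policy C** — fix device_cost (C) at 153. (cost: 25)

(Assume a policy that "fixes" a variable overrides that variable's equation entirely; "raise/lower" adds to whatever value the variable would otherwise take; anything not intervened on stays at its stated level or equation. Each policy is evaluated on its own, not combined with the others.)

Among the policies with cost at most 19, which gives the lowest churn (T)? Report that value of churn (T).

Policy A (C := 103, H + 33):
  C = 103
  H = 58 + 33 = 91
  T = 60 + 3·103 − 5·91 = -86
Policy B (H − 25):
  C = 92
  H = 58 − 25 = 33
  T = 60 + 3·92 − 5·33 = 171
Comparing — Policy A: T=-86, Policy B: T=171. Lowest is -86 (Policy A).

-86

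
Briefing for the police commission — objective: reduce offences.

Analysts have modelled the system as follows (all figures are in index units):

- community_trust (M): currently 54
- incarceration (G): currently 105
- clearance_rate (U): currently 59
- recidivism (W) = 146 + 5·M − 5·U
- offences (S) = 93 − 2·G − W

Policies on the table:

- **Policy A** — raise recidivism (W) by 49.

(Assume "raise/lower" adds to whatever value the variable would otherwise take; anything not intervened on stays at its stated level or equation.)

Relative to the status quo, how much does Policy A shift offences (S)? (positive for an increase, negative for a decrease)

-49

Baseline:
  M = 54
  G = 105
  U = 59
  W = 146 + 5·54 − 5·59 = 121
  S = 93 − 2·105 − 121 = -238
Policy A (W + 49):
  M = 54
  G = 105
  U = 59
  W = 146 + 5·54 − 5·59 (+49 from intervention) = 170
  S = 93 − 2·105 − 170 = -287
Change in S: -287 − (-238) = -49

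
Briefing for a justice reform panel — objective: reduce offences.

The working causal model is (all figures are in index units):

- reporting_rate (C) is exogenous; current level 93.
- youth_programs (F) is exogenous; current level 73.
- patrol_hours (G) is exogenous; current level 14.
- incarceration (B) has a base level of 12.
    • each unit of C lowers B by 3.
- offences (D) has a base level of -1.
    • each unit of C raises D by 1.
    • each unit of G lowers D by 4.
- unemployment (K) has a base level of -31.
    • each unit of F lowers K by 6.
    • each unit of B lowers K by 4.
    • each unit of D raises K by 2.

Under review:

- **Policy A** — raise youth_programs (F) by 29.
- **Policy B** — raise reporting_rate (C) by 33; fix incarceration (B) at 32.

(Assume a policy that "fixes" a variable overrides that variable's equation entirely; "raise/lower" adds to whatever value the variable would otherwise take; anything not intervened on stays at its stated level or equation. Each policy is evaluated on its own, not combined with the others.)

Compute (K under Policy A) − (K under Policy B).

956

Policy A (F + 29):
  C = 93
  F = 73 + 29 = 102
  G = 14
  B = 12 − 3·93 = -267
  D = -1 + 93 − 4·14 = 36
  K = -31 − 6·102 − 4·(-267) + 2·36 = 497
Policy B (C + 33, B := 32):
  C = 93 + 33 = 126
  F = 73
  G = 14
  B = 32
  D = -1 + 126 − 4·14 = 69
  K = -31 − 6·73 − 4·32 + 2·69 = -459
K: 497 − (-459) = 956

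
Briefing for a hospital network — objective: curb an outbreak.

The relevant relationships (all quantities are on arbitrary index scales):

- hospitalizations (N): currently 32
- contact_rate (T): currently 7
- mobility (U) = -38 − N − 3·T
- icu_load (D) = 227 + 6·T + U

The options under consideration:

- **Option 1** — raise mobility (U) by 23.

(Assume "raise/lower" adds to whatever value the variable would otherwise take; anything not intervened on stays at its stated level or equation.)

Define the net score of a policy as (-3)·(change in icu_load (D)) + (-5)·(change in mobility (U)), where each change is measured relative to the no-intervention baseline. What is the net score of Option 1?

-184

Baseline:
  N = 32
  T = 7
  U = -38 − 32 − 3·7 = -91
  D = 227 + 6·7 + (-91) = 178
Option 1 (U + 23):
  N = 32
  T = 7
  U = -38 − 32 − 3·7 (+23 from intervention) = -68
  D = 227 + 6·7 + (-68) = 201
ΔD = 201 − 178 = 23; ΔU = -68 − (-91) = 23
Score = (-3)·23 + (-5)·23 = -184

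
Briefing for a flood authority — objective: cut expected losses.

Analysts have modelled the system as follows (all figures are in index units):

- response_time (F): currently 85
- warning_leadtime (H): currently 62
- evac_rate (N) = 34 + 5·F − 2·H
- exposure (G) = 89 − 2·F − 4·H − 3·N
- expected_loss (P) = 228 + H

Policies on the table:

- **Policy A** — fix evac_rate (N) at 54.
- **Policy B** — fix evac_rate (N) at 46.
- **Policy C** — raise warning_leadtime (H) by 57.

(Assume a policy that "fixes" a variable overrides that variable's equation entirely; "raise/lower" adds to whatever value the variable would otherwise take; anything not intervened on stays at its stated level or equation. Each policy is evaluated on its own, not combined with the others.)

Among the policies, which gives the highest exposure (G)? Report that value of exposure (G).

Policy A (N := 54):
  F = 85
  H = 62
  N = 54
  G = 89 − 2·85 − 4·62 − 3·54 = -491
Policy B (N := 46):
  F = 85
  H = 62
  N = 46
  G = 89 − 2·85 − 4·62 − 3·46 = -467
Policy C (H + 57):
  F = 85
  H = 62 + 57 = 119
  N = 34 + 5·85 − 2·119 = 221
  G = 89 − 2·85 − 4·119 − 3·221 = -1220
Comparing — Policy A: G=-491, Policy B: G=-467, Policy C: G=-1220. Highest is -467 (Policy B).

-467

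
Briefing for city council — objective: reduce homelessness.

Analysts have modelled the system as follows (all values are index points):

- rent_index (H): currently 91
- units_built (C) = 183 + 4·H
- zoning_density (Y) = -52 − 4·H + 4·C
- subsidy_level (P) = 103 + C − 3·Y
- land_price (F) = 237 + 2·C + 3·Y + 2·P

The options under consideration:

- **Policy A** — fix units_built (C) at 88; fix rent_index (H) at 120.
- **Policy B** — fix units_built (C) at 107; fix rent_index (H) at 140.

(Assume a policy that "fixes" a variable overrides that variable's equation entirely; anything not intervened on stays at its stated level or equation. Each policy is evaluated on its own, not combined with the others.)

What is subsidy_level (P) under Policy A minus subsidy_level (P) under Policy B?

Policy A (C := 88, H := 120):
  H = 120
  C = 88
  Y = -52 − 4·120 + 4·88 = -180
  P = 103 + 88 − 3·(-180) = 731
Policy B (C := 107, H := 140):
  H = 140
  C = 107
  Y = -52 − 4·140 + 4·107 = -184
  P = 103 + 107 − 3·(-184) = 762
P: 731 − 762 = -31

-31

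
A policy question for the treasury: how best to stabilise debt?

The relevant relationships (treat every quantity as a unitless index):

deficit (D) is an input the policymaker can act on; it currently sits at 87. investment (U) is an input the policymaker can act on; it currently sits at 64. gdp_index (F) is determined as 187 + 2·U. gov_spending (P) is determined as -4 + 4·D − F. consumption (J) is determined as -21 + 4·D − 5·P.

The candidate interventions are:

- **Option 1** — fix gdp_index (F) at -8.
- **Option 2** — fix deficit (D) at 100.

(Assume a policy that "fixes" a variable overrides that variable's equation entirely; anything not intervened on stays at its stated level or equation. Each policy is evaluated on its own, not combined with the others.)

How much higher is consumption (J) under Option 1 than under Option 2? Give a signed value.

Option 1 (F := -8):
  D = 87
  U = 64
  F = -8
  P = -4 + 4·87 − (-8) = 352
  J = -21 + 4·87 − 5·352 = -1433
Option 2 (D := 100):
  D = 100
  U = 64
  F = 187 + 2·64 = 315
  P = -4 + 4·100 − 315 = 81
  J = -21 + 4·100 − 5·81 = -26
J: -1433 − (-26) = -1407

-1407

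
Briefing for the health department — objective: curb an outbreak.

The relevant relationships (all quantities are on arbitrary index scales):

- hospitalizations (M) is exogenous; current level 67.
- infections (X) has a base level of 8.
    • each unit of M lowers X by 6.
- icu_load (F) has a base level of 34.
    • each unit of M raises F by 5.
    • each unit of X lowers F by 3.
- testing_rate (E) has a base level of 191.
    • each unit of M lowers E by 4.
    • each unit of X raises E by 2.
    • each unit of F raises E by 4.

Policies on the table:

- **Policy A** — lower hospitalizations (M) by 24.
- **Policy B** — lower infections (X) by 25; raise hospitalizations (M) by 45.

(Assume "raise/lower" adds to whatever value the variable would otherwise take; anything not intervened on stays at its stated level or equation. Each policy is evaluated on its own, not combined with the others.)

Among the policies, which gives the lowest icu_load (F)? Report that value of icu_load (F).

Policy A (M − 24):
  M = 67 − 24 = 43
  X = 8 − 6·43 = -250
  F = 34 + 5·43 − 3·(-250) = 999
Policy B (X − 25, M + 45):
  M = 67 + 45 = 112
  X = 8 − 6·112 (−25 from intervention) = -689
  F = 34 + 5·112 − 3·(-689) = 2661
Comparing — Policy A: F=999, Policy B: F=2661. Lowest is 999 (Policy A).

999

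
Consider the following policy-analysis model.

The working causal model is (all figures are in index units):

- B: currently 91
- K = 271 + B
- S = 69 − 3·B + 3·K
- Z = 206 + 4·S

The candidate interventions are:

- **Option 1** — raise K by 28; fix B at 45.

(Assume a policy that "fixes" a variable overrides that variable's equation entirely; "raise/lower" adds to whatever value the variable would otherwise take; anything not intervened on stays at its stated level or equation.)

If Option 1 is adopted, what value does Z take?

Option 1 (K + 28, B := 45):
  B = 45
  K = 271 + 45 (+28 from intervention) = 344
  S = 69 − 3·45 + 3·344 = 966
  Z = 206 + 4·966 = 4070

4070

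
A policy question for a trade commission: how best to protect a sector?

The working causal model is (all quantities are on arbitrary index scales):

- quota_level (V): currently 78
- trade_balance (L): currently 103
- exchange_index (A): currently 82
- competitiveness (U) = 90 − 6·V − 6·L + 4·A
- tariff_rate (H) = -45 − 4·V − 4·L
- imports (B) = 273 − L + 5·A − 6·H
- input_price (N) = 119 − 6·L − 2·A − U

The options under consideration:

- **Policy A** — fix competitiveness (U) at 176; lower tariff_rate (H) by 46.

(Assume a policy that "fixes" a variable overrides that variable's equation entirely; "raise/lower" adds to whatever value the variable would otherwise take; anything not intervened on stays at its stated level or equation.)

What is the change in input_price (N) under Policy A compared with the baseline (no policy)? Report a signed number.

Baseline:
  V = 78
  L = 103
  A = 82
  U = 90 − 6·78 − 6·103 + 4·82 = -668
  N = 119 − 6·103 − 2·82 − (-668) = 5
Policy A (U := 176, H − 46):
  V = 78
  L = 103
  A = 82
  U = 176
  N = 119 − 6·103 − 2·82 − 176 = -839
Change in N: -839 − 5 = -844

-844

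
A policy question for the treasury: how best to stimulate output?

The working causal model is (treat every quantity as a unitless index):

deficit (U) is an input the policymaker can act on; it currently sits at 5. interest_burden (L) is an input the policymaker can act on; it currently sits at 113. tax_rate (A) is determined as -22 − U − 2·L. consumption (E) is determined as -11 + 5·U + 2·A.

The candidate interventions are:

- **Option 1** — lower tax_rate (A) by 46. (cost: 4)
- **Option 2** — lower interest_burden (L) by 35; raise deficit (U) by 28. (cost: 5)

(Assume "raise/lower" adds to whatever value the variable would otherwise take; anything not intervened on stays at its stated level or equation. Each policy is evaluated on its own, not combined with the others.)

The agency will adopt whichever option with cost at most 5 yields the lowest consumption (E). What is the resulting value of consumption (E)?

Option 1 (A − 46):
  U = 5
  L = 113
  A = -22 − 5 − 2·113 (−46 from intervention) = -299
  E = -11 + 5·5 + 2·(-299) = -584
Option 2 (L − 35, U + 28):
  U = 5 + 28 = 33
  L = 113 − 35 = 78
  A = -22 − 33 − 2·78 = -211
  E = -11 + 5·33 + 2·(-211) = -268
Comparing — Option 1: E=-584, Option 2: E=-268. Lowest is -584 (Option 1).

-584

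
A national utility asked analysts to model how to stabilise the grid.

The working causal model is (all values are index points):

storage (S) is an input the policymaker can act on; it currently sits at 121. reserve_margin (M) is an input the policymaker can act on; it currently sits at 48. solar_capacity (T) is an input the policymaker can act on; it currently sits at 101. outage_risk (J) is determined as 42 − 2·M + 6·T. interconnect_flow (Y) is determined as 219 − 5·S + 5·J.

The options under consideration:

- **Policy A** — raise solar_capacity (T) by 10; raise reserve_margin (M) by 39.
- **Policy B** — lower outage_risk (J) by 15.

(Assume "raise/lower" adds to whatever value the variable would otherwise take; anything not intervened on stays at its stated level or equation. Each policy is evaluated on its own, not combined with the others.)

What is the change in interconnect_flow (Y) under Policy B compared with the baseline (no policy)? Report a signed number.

Baseline:
  S = 121
  M = 48
  T = 101
  J = 42 − 2·48 + 6·101 = 552
  Y = 219 − 5·121 + 5·552 = 2374
Policy B (J − 15):
  S = 121
  M = 48
  T = 101
  J = 42 − 2·48 + 6·101 (−15 from intervention) = 537
  Y = 219 − 5·121 + 5·537 = 2299
Change in Y: 2299 − 2374 = -75

-75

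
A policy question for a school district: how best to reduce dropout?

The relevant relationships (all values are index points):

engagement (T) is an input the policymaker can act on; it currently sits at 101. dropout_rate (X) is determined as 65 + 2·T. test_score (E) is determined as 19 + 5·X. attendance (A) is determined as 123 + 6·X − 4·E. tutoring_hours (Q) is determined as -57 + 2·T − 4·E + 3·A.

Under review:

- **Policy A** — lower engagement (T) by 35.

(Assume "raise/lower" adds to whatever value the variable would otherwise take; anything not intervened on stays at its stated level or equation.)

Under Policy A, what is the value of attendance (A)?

Policy A (T − 35):
  T = 101 − 35 = 66
  X = 65 + 2·66 = 197
  E = 19 + 5·197 = 1004
  A = 123 + 6·197 − 4·1004 = -2711

-2711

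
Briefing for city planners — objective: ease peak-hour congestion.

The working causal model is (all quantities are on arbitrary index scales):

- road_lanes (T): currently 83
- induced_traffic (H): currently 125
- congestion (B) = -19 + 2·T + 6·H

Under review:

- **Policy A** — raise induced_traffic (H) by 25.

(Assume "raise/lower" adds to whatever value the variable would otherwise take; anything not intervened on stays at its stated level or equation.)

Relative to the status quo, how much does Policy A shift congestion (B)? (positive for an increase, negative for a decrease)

Baseline:
  T = 83
  H = 125
  B = -19 + 2·83 + 6·125 = 897
Policy A (H + 25):
  T = 83
  H = 125 + 25 = 150
  B = -19 + 2·83 + 6·150 = 1047
Change in B: 1047 − 897 = 150

150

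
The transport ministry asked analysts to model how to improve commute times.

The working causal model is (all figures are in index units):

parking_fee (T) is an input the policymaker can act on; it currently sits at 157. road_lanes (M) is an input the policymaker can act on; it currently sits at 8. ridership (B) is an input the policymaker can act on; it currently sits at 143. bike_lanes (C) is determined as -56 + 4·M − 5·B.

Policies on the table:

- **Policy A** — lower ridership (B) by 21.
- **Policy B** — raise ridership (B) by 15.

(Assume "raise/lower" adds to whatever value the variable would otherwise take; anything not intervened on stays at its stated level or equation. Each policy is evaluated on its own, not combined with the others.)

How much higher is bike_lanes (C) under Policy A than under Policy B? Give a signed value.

Policy A (B − 21):
  M = 8
  B = 143 − 21 = 122
  C = -56 + 4·8 − 5·122 = -634
Policy B (B + 15):
  M = 8
  B = 143 + 15 = 158
  C = -56 + 4·8 − 5·158 = -814
C: -634 − (-814) = 180

180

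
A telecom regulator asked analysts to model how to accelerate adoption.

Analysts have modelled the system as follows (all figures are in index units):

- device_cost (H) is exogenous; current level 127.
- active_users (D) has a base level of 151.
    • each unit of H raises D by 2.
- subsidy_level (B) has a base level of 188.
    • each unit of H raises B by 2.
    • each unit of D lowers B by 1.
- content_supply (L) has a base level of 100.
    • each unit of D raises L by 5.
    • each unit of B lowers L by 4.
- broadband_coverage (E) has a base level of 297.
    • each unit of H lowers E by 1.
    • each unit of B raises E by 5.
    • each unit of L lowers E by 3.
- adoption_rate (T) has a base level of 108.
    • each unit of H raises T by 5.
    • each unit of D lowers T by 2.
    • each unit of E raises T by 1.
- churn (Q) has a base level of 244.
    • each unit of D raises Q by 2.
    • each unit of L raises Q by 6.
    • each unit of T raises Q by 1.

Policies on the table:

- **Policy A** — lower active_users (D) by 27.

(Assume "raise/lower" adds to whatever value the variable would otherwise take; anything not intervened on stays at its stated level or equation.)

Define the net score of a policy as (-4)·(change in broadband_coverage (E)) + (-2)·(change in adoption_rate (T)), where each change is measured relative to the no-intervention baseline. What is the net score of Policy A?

-5292

Baseline:
  H = 127
  D = 151 + 2·127 = 405
  B = 188 + 2·127 − 405 = 37
  L = 100 + 5·405 − 4·37 = 1977
  E = 297 − 127 + 5·37 − 3·1977 = -5576
  T = 108 + 5·127 − 2·405 + (-5576) = -5643
Policy A (D − 27):
  H = 127
  D = 151 + 2·127 (−27 from intervention) = 378
  B = 188 + 2·127 − 378 = 64
  L = 100 + 5·378 − 4·64 = 1734
  E = 297 − 127 + 5·64 − 3·1734 = -4712
  T = 108 + 5·127 − 2·378 + (-4712) = -4725
ΔE = -4712 − (-5576) = 864; ΔT = -4725 − (-5643) = 918
Score = (-4)·864 + (-2)·918 = -5292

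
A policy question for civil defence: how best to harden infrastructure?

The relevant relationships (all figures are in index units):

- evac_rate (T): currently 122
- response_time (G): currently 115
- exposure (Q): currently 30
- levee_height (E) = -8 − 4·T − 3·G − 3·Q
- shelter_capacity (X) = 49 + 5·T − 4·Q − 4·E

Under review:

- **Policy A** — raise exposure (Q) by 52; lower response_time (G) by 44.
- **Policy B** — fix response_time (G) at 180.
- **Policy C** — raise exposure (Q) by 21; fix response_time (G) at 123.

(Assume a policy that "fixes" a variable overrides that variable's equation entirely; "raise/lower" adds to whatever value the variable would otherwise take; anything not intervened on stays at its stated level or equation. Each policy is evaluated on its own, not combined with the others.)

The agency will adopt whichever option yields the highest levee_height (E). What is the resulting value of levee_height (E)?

Policy A (Q + 52, G − 44):
  T = 122
  G = 115 − 44 = 71
  Q = 30 + 52 = 82
  E = -8 − 4·122 − 3·71 − 3·82 = -955
Policy B (G := 180):
  T = 122
  G = 180
  Q = 30
  E = -8 − 4·122 − 3·180 − 3·30 = -1126
Policy C (Q + 21, G := 123):
  T = 122
  G = 123
  Q = 30 + 21 = 51
  E = -8 − 4·122 − 3·123 − 3·51 = -1018
Comparing — Policy A: E=-955, Policy B: E=-1126, Policy C: E=-1018. Highest is -955 (Policy A).

-955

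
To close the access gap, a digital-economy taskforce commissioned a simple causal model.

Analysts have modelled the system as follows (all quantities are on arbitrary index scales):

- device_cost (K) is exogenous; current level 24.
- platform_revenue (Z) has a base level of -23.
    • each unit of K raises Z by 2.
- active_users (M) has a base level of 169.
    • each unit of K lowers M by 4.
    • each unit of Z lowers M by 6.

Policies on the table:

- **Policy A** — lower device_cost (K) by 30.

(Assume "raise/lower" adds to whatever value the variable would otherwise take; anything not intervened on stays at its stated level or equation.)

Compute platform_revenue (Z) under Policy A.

-35

Policy A (K − 30):
  K = 24 − 30 = -6
  Z = -23 + 2·(-6) = -35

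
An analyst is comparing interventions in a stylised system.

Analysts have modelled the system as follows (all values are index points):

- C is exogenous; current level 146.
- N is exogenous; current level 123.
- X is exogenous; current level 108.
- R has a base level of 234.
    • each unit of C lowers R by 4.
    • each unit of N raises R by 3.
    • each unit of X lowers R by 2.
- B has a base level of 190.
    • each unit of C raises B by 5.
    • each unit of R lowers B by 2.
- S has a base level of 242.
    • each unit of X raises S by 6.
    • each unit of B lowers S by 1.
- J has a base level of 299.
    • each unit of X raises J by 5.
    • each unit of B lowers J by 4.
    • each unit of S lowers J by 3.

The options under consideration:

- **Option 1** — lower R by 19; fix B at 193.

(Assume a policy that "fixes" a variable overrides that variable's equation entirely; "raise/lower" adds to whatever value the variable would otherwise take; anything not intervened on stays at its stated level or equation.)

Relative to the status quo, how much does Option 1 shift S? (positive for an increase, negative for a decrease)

1121

Baseline:
  C = 146
  N = 123
  X = 108
  R = 234 − 4·146 + 3·123 − 2·108 = -197
  B = 190 + 5·146 − 2·(-197) = 1314
  S = 242 + 6·108 − 1314 = -424
Option 1 (R − 19, B := 193):
  C = 146
  N = 123
  X = 108
  R = 234 − 4·146 + 3·123 − 2·108 (−19 from intervention) = -216
  B = 193
  S = 242 + 6·108 − 193 = 697
Change in S: 697 − (-424) = 1121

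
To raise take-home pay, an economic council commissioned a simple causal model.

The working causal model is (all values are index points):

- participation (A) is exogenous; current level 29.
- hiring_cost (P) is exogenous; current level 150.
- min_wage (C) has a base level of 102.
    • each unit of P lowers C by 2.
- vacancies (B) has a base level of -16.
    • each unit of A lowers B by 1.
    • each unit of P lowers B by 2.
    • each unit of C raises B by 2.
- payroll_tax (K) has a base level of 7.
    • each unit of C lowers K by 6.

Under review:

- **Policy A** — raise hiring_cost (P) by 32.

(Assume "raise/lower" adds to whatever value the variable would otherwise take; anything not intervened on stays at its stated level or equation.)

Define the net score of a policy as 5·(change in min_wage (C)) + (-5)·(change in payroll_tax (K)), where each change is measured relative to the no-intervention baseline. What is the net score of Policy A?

-2240

Baseline:
  P = 150
  C = 102 − 2·150 = -198
  K = 7 − 6·(-198) = 1195
Policy A (P + 32):
  P = 150 + 32 = 182
  C = 102 − 2·182 = -262
  K = 7 − 6·(-262) = 1579
ΔC = -262 − (-198) = -64; ΔK = 1579 − 1195 = 384
Score = 5·(-64) + (-5)·384 = -2240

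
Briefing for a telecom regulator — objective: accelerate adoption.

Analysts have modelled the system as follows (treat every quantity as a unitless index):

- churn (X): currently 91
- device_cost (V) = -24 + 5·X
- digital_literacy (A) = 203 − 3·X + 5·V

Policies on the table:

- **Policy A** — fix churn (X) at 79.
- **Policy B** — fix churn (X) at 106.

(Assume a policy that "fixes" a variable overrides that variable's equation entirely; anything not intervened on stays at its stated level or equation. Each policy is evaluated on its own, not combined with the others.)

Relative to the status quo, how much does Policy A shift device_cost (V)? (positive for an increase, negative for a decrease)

Baseline:
  X = 91
  V = -24 + 5·91 = 431
Policy A (X := 79):
  X = 79
  V = -24 + 5·79 = 371
Change in V: 371 − 431 = -60

-60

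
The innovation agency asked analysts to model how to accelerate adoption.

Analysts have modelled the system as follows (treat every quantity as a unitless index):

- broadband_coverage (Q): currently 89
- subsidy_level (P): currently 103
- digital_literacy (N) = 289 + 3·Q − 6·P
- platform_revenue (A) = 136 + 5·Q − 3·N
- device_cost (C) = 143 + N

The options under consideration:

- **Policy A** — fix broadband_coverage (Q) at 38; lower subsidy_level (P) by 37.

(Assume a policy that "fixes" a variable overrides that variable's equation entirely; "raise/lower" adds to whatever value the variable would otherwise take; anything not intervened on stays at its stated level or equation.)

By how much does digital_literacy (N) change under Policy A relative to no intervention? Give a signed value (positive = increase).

Baseline:
  Q = 89
  P = 103
  N = 289 + 3·89 − 6·103 = -62
Policy A (Q := 38, P − 37):
  Q = 38
  P = 103 − 37 = 66
  N = 289 + 3·38 − 6·66 = 7
Change in N: 7 − (-62) = 69

69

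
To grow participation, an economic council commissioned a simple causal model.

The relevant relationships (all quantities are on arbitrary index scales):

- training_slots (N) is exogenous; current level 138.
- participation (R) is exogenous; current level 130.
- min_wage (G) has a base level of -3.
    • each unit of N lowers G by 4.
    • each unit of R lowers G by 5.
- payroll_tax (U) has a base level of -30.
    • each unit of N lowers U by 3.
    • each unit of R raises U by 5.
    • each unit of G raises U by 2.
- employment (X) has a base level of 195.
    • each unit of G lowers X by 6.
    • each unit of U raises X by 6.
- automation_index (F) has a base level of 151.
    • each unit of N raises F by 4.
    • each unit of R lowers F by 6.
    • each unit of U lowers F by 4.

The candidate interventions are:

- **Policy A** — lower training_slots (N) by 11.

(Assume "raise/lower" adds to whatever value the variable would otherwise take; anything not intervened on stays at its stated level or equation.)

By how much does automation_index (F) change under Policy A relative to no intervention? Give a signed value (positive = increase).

Baseline:
  N = 138
  R = 130
  G = -3 − 4·138 − 5·130 = -1205
  U = -30 − 3·138 + 5·130 + 2·(-1205) = -2204
  F = 151 + 4·138 − 6·130 − 4·(-2204) = 8739
Policy A (N − 11):
  N = 138 − 11 = 127
  R = 130
  G = -3 − 4·127 − 5·130 = -1161
  U = -30 − 3·127 + 5·130 + 2·(-1161) = -2083
  F = 151 + 4·127 − 6·130 − 4·(-2083) = 8211
Change in F: 8211 − 8739 = -528

-528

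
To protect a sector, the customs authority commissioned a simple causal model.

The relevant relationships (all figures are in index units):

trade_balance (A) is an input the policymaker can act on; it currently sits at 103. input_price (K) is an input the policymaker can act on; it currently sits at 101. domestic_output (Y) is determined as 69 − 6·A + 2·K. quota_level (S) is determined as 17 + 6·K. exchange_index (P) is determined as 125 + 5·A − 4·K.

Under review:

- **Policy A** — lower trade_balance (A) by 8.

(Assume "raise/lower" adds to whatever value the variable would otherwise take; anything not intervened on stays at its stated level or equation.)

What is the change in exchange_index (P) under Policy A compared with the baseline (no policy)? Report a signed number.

Baseline:
  A = 103
  K = 101
  P = 125 + 5·103 − 4·101 = 236
Policy A (A − 8):
  A = 103 − 8 = 95
  K = 101
  P = 125 + 5·95 − 4·101 = 196
Change in P: 196 − 236 = -40

-40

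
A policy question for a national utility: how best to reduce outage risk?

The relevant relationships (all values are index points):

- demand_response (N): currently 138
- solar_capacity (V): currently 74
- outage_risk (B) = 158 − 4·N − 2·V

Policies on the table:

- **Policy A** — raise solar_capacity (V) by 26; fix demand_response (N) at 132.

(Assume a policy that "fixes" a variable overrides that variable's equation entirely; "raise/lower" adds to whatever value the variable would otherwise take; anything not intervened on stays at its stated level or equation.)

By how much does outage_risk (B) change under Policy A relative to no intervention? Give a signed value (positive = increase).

-28

Baseline:
  N = 138
  V = 74
  B = 158 − 4·138 − 2·74 = -542
Policy A (V + 26, N := 132):
  N = 132
  V = 74 + 26 = 100
  B = 158 − 4·132 − 2·100 = -570
Change in B: -570 − (-542) = -28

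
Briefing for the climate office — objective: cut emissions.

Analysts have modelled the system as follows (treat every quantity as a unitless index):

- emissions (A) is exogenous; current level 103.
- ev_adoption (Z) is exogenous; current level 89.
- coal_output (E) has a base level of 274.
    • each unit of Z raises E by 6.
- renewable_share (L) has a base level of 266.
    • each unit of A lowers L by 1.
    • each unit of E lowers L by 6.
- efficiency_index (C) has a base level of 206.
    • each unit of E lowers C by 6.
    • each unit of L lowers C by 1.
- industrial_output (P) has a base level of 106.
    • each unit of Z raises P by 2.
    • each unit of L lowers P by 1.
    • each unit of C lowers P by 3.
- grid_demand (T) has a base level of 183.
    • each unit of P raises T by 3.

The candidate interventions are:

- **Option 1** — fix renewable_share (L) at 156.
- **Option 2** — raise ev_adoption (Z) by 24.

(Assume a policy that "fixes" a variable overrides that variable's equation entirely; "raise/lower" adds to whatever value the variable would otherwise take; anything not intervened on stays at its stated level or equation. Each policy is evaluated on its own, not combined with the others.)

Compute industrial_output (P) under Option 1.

Option 1 (L := 156):
  A = 103
  Z = 89
  E = 274 + 6·89 = 808
  L = 156
  C = 206 − 6·808 − 156 = -4798
  P = 106 + 2·89 − 156 − 3·(-4798) = 14522

14522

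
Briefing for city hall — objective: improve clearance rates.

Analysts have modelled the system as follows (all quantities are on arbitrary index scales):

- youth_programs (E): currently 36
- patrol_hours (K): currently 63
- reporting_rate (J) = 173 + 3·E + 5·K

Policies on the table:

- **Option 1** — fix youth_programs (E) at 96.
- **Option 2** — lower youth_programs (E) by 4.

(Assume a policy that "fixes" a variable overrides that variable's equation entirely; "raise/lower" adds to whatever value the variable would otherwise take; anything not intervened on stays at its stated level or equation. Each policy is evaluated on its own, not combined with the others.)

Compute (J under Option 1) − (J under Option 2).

192

Option 1 (E := 96):
  E = 96
  K = 63
  J = 173 + 3·96 + 5·63 = 776
Option 2 (E − 4):
  E = 36 − 4 = 32
  K = 63
  J = 173 + 3·32 + 5·63 = 584
J: 776 − 584 = 192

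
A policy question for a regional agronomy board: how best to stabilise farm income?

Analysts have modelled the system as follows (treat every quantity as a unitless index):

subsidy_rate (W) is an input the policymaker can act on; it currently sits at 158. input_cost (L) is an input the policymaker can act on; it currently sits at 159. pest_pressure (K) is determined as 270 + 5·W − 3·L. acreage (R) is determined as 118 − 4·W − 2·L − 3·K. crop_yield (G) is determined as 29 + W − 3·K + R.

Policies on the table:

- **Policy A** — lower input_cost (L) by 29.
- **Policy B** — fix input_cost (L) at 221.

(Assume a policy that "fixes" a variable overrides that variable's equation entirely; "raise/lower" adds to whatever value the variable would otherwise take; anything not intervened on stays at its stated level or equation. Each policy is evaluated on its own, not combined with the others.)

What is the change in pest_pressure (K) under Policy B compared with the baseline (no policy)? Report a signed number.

Baseline:
  W = 158
  L = 159
  K = 270 + 5·158 − 3·159 = 583
Policy B (L := 221):
  W = 158
  L = 221
  K = 270 + 5·158 − 3·221 = 397
Change in K: 397 − 583 = -186

-186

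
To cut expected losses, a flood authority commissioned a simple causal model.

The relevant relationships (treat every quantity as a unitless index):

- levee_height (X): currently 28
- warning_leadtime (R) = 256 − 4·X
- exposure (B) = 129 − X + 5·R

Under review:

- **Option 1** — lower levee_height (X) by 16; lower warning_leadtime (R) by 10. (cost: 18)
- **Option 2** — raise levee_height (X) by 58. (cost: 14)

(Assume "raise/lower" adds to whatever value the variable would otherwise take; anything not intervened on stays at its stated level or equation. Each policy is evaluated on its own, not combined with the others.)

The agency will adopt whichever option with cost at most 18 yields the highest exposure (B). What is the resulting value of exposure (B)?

1107

Option 1 (X − 16, R − 10):
  X = 28 − 16 = 12
  R = 256 − 4·12 (−10 from intervention) = 198
  B = 129 − 12 + 5·198 = 1107
Option 2 (X + 58):
  X = 28 + 58 = 86
  R = 256 − 4·86 = -88
  B = 129 − 86 + 5·(-88) = -397
Comparing — Option 1: B=1107, Option 2: B=-397. Highest is 1107 (Option 1).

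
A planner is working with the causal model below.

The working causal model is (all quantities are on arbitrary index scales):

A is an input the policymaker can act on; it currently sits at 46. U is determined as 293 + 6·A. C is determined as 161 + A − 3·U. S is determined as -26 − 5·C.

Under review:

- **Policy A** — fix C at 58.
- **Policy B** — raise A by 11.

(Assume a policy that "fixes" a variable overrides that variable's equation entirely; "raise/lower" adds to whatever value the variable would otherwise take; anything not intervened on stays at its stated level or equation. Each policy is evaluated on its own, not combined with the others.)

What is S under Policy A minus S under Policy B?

Policy A (C := 58):
  A = 46
  U = 293 + 6·46 = 569
  C = 58
  S = -26 − 5·58 = -316
Policy B (A + 11):
  A = 46 + 11 = 57
  U = 293 + 6·57 = 635
  C = 161 + 57 − 3·635 = -1687
  S = -26 − 5·(-1687) = 8409
S: -316 − 8409 = -8725

-8725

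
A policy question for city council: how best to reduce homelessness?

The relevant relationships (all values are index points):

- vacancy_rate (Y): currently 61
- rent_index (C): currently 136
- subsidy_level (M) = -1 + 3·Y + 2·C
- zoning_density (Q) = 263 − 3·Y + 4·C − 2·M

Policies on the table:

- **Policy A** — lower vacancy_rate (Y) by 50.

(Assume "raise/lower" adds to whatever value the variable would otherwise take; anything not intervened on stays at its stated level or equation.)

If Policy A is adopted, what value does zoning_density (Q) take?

166

Policy A (Y − 50):
  Y = 61 − 50 = 11
  C = 136
  M = -1 + 3·11 + 2·136 = 304
  Q = 263 − 3·11 + 4·136 − 2·304 = 166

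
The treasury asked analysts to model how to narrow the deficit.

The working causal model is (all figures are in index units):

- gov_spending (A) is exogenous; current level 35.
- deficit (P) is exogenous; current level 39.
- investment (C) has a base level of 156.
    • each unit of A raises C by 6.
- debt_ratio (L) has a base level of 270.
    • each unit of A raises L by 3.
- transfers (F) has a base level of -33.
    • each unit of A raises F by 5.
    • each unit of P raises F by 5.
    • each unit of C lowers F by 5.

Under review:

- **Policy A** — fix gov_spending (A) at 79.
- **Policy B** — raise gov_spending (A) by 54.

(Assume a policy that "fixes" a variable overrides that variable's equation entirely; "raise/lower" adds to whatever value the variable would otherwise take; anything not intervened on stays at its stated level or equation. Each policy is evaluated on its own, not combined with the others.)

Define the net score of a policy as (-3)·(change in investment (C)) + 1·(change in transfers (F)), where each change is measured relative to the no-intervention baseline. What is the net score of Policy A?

-1892

Baseline:
  A = 35
  P = 39
  C = 156 + 6·35 = 366
  F = -33 + 5·35 + 5·39 − 5·366 = -1493
Policy A (A := 79):
  A = 79
  P = 39
  C = 156 + 6·79 = 630
  F = -33 + 5·79 + 5·39 − 5·630 = -2593
ΔC = 630 − 366 = 264; ΔF = -2593 − (-1493) = -1100
Score = (-3)·264 + 1·(-1100) = -1892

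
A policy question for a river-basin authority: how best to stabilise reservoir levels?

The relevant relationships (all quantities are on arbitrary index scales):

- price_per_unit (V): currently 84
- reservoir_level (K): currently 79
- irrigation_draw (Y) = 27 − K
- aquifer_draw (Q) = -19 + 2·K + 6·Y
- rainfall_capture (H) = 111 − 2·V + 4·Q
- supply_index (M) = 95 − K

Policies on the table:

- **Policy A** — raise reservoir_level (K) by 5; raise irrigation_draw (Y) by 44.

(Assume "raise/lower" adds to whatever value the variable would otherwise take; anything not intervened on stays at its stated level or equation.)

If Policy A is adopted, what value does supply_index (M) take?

11

Policy A (K + 5, Y + 44):
  K = 79 + 5 = 84
  M = 95 − 84 = 11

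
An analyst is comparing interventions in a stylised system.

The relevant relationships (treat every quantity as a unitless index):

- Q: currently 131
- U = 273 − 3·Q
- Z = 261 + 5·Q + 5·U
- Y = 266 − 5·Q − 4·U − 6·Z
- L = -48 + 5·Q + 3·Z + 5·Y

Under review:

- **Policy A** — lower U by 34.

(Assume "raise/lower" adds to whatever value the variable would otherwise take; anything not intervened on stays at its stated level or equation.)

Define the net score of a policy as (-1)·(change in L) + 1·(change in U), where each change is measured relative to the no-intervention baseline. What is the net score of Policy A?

-5304

Baseline:
  Q = 131
  U = 273 − 3·131 = -120
  Z = 261 + 5·131 + 5·(-120) = 316
  Y = 266 − 5·131 − 4·(-120) − 6·316 = -1805
  L = -48 + 5·131 + 3·316 + 5·(-1805) = -7470
Policy A (U − 34):
  Q = 131
  U = 273 − 3·131 (−34 from intervention) = -154
  Z = 261 + 5·131 + 5·(-154) = 146
  Y = 266 − 5·131 − 4·(-154) − 6·146 = -649
  L = -48 + 5·131 + 3·146 + 5·(-649) = -2200
ΔL = -2200 − (-7470) = 5270; ΔU = -154 − (-120) = -34
Score = (-1)·5270 + 1·(-34) = -5304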